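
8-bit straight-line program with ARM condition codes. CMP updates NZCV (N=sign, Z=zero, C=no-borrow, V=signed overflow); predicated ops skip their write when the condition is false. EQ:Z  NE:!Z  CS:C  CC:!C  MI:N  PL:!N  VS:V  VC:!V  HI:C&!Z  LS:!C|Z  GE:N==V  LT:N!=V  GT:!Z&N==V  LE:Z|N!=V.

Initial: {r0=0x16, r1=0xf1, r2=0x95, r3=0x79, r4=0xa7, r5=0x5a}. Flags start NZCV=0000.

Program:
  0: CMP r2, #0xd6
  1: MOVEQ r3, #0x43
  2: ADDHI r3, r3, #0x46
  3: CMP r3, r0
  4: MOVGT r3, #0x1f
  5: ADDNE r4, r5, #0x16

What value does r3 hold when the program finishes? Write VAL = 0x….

[0] flags=1000 → (cmp)
[1] flags=1000 EQ?F → skip
[2] flags=1000 HI?F → skip
[3] flags=0010 → (cmp)
[4] flags=0010 GT?T → r3=0x1f
[5] flags=0010 NE?T → r4=0x70

VAL = 0x1f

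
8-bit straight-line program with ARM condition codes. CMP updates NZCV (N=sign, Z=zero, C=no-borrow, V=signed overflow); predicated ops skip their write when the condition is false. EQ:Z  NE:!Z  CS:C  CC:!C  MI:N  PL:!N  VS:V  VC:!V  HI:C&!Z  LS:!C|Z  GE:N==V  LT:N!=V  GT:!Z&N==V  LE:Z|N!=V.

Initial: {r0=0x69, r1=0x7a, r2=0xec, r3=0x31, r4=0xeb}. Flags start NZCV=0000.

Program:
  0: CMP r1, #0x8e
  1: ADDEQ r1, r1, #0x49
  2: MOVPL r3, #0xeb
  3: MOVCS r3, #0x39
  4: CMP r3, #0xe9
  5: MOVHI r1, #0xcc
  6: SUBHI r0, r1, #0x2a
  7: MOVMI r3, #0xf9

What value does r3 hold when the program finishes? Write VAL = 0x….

0: ✓ CMP  NZCV=1001
1: · ADDEQ
2: · MOVPL
3: · MOVCS
4: ✓ CMP  NZCV=0000
5: · MOVHI
6: · SUBHI
7: · MOVMI

VAL = 0x31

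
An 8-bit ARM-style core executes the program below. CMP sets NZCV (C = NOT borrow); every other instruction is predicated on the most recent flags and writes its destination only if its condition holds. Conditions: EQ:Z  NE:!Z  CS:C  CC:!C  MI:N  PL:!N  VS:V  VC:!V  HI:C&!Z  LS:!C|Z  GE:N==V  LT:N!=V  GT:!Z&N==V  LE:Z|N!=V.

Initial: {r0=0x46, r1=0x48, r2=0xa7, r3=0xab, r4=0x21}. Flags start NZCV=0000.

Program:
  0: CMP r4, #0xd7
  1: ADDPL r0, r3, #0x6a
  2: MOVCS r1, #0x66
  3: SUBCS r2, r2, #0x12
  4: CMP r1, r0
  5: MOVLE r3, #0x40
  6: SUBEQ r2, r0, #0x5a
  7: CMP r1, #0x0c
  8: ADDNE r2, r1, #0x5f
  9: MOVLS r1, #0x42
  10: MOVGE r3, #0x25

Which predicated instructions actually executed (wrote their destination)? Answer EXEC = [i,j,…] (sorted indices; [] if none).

[0] flags=0000 → (cmp)
[1] flags=0000 PL?T → r0=0x15
[2] flags=0000 CS?F → skip
[3] flags=0000 CS?F → skip
[4] flags=0010 → (cmp)
[5] flags=0010 LE?F → skip
[6] flags=0010 EQ?F → skip
[7] flags=0010 → (cmp)
[8] flags=0010 NE?T → r2=0xa7
[9] flags=0010 LS?F → skip
[10] flags=0010 GE?T → r3=0x25

EXEC = [1,8,10]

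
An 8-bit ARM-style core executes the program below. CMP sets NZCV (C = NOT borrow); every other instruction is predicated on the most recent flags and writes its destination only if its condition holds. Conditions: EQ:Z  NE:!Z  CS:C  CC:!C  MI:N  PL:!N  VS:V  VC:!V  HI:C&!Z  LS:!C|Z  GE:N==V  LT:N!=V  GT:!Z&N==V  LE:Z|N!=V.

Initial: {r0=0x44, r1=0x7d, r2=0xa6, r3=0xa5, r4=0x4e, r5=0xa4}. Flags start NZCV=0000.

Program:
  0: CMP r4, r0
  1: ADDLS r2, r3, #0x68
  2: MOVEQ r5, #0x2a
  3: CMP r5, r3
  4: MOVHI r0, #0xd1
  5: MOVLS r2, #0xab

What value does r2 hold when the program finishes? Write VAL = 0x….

[0] flags=0010 → (cmp)
[1] flags=0010 LS?F → skip
[2] flags=0010 EQ?F → skip
[3] flags=1000 → (cmp)
[4] flags=1000 HI?F → skip
[5] flags=1000 LS?T → r2=0xab

VAL = 0xab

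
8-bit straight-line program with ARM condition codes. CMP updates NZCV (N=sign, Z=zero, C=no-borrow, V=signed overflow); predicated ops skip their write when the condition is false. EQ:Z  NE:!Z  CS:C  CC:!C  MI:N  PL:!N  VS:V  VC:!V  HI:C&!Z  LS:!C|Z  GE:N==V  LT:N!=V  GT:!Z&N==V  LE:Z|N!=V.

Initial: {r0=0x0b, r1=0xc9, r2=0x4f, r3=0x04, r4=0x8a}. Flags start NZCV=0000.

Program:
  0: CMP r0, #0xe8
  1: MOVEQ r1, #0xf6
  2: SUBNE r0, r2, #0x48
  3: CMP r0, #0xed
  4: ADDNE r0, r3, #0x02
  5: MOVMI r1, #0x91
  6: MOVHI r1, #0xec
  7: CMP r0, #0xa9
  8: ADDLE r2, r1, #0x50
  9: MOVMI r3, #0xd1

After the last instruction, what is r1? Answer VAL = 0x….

[0] flags=0000 → (cmp)
[1] flags=0000 EQ?F → skip
[2] flags=0000 NE?T → r0=0x07
[3] flags=0000 → (cmp)
[4] flags=0000 NE?T → r0=0x06
[5] flags=0000 MI?F → skip
[6] flags=0000 HI?F → skip
[7] flags=0000 → (cmp)
[8] flags=0000 LE?F → skip
[9] flags=0000 MI?F → skip

VAL = 0xc9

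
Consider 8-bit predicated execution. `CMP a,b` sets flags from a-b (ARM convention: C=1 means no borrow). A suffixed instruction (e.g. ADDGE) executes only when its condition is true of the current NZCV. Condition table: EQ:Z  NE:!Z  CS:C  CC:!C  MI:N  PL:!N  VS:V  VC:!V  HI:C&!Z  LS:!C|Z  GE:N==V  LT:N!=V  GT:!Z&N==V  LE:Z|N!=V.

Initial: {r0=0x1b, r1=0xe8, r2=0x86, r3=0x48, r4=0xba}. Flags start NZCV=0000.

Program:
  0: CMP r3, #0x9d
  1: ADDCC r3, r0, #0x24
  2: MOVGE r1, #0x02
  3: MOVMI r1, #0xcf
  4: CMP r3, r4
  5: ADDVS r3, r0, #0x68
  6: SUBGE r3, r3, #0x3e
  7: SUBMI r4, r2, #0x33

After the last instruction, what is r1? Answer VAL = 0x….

0: ✓ CMP  NZCV=1001
1: ✓ ADDCC  r3←0x3f
2: ✓ MOVGE  r1←0x02
3: ✓ MOVMI  r1←0xcf
4: ✓ CMP  NZCV=1001
5: ✓ ADDVS  r3←0x83
6: ✓ SUBGE  r3←0x45
7: ✓ SUBMI  r4←0x53

VAL = 0xcf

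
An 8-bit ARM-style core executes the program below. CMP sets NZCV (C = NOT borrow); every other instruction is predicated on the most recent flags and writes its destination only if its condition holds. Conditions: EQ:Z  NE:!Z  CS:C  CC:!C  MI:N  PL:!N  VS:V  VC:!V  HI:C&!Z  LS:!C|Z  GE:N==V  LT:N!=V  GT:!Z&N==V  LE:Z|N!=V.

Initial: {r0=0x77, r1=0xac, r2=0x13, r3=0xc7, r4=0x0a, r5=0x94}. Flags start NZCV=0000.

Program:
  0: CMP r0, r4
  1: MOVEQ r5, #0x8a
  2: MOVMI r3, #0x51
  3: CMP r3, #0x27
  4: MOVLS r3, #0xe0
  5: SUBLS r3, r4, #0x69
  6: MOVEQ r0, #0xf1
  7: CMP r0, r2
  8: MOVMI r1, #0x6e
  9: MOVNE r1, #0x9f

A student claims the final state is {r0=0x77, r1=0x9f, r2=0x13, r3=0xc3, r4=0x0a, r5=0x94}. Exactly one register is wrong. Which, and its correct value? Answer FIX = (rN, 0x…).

FIX = (r3, 0xc7)

0: ✓ CMP  NZCV=0010
1: · MOVEQ
2: · MOVMI
3: ✓ CMP  NZCV=1010
4: · MOVLS
5: · SUBLS
6: · MOVEQ
7: ✓ CMP  NZCV=0010
8: · MOVMI
9: ✓ MOVNE  r1←0x9f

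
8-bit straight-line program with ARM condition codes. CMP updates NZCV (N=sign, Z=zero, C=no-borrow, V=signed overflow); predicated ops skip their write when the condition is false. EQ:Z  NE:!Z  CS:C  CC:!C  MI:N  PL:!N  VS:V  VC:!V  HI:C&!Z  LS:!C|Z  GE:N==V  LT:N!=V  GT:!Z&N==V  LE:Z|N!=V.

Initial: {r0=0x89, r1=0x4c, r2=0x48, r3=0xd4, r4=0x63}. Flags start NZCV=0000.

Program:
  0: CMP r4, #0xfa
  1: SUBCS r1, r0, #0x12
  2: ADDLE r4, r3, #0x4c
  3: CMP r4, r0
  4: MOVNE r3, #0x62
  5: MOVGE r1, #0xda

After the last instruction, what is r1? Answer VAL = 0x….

0: ✓ CMP  NZCV=0000
1: · SUBCS
2: · ADDLE
3: ✓ CMP  NZCV=1001
4: ✓ MOVNE  r3←0x62
5: ✓ MOVGE  r1←0xda

VAL = 0xda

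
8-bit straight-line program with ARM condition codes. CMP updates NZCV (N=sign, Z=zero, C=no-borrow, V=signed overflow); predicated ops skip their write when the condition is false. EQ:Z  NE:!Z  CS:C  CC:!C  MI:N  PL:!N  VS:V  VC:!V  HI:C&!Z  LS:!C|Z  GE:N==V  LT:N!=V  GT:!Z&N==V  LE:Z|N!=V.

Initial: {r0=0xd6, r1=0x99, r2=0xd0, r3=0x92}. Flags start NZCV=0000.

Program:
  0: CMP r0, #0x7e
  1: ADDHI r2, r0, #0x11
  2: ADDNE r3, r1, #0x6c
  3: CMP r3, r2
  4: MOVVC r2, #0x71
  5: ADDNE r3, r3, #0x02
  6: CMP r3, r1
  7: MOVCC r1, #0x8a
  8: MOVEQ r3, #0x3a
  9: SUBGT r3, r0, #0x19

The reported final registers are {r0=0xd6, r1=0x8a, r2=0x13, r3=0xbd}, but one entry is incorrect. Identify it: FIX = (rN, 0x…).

[0] flags=0011 → (cmp)
[1] flags=0011 HI?T → r2=0xe7
[2] flags=0011 NE?T → r3=0x05
[3] flags=0000 → (cmp)
[4] flags=0000 VC?T → r2=0x71
[5] flags=0000 NE?T → r3=0x07
[6] flags=0000 → (cmp)
[7] flags=0000 CC?T → r1=0x8a
[8] flags=0000 EQ?F → skip
[9] flags=0000 GT?T → r3=0xbd

FIX = (r2, 0x71)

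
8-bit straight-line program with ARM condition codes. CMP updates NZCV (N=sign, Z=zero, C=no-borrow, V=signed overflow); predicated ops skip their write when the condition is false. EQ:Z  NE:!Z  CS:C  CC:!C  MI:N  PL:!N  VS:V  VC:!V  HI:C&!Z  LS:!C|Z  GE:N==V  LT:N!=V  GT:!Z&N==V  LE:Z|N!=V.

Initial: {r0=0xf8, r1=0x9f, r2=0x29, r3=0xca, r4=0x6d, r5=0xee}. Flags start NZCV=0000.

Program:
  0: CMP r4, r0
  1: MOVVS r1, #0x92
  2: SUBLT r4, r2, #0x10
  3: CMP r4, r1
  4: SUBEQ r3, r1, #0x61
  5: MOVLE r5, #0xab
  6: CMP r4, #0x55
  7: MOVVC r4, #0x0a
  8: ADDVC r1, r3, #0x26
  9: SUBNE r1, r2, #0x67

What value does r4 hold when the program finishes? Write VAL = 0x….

[0] flags=0000 → (cmp)
[1] flags=0000 VS?F → skip
[2] flags=0000 LT?F → skip
[3] flags=1001 → (cmp)
[4] flags=1001 EQ?F → skip
[5] flags=1001 LE?F → skip
[6] flags=0010 → (cmp)
[7] flags=0010 VC?T → r4=0x0a
[8] flags=0010 VC?T → r1=0xf0
[9] flags=0010 NE?T → r1=0xc2

VAL = 0x0a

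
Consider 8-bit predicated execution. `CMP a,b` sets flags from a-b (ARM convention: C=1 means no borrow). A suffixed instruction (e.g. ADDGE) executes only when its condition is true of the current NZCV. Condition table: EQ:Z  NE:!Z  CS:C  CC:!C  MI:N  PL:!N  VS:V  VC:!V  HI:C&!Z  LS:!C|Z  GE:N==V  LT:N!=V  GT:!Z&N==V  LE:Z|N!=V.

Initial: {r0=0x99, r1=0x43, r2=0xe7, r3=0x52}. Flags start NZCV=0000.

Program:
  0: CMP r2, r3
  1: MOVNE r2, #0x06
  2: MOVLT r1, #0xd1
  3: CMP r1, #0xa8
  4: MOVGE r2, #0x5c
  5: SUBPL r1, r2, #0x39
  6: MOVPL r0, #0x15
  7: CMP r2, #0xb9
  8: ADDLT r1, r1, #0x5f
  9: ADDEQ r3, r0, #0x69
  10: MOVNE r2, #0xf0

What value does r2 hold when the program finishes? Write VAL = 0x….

VAL = 0xf0

0: ✓ CMP  NZCV=1010
1: ✓ MOVNE  r2←0x06
2: ✓ MOVLT  r1←0xd1
3: ✓ CMP  NZCV=0010
4: ✓ MOVGE  r2←0x5c
5: ✓ SUBPL  r1←0x23
6: ✓ MOVPL  r0←0x15
7: ✓ CMP  NZCV=1001
8: · ADDLT
9: · ADDEQ
10: ✓ MOVNE  r2←0xf0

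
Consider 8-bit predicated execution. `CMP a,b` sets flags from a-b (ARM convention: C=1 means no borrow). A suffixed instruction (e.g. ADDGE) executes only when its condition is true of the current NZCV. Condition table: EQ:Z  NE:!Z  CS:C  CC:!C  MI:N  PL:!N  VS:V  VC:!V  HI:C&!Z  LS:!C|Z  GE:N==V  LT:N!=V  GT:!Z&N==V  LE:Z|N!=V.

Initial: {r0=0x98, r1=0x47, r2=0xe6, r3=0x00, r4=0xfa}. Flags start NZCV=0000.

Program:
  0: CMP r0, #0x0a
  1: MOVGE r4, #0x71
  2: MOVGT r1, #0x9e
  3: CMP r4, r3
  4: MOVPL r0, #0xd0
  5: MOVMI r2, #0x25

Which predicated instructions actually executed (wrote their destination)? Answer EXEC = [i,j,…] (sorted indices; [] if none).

0: ✓ CMP  NZCV=1010
1: · MOVGE
2: · MOVGT
3: ✓ CMP  NZCV=1010
4: · MOVPL
5: ✓ MOVMI  r2←0x25

EXEC = [5]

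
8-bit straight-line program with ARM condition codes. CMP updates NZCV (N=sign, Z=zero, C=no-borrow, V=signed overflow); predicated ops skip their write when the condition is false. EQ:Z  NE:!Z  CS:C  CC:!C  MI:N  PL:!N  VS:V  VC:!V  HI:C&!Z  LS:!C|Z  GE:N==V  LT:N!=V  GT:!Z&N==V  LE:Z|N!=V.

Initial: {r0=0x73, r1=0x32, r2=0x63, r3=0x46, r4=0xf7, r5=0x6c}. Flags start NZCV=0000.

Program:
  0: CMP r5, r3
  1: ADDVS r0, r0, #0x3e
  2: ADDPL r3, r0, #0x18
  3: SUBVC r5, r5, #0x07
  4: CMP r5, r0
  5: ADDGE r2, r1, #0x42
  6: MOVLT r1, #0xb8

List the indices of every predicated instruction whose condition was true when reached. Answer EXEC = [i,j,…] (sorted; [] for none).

EXEC = [2,3,6]

0: ✓ CMP  NZCV=0010
1: · ADDVS
2: ✓ ADDPL  r3←0x8b
3: ✓ SUBVC  r5←0x65
4: ✓ CMP  NZCV=1000
5: · ADDGE
6: ✓ MOVLT  r1←0xb8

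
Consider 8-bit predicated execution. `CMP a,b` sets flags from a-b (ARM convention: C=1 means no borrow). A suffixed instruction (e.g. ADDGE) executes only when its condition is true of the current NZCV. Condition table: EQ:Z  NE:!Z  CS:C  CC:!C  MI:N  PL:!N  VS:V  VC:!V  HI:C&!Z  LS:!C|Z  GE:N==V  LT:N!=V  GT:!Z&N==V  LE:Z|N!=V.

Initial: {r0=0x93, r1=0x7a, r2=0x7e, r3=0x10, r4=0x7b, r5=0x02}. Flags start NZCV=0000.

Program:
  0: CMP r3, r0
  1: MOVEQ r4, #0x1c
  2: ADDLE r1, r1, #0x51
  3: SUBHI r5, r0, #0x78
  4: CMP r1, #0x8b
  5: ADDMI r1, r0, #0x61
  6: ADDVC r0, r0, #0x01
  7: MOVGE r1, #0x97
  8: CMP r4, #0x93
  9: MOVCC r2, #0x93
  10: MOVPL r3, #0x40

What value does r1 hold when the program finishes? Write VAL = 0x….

[0] flags=0000 → (cmp)
[1] flags=0000 EQ?F → skip
[2] flags=0000 LE?F → skip
[3] flags=0000 HI?F → skip
[4] flags=1001 → (cmp)
[5] flags=1001 MI?T → r1=0xf4
[6] flags=1001 VC?F → skip
[7] flags=1001 GE?T → r1=0x97
[8] flags=1001 → (cmp)
[9] flags=1001 CC?T → r2=0x93
[10] flags=1001 PL?F → skip

VAL = 0x97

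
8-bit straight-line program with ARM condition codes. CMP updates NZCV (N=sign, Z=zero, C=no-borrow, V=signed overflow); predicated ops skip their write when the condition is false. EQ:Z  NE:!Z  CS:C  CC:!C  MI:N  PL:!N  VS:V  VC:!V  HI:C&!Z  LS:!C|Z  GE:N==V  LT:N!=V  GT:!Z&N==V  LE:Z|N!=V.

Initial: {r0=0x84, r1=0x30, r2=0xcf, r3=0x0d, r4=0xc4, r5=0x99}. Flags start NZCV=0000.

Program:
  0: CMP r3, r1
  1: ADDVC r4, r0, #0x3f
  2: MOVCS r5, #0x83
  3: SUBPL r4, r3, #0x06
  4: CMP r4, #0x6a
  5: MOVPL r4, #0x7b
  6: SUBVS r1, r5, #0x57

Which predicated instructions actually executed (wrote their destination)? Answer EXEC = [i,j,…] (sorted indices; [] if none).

EXEC = [1,5,6]

0: ✓ CMP  NZCV=1000
1: ✓ ADDVC  r4←0xc3
2: · MOVCS
3: · SUBPL
4: ✓ CMP  NZCV=0011
5: ✓ MOVPL  r4←0x7b
6: ✓ SUBVS  r1←0x42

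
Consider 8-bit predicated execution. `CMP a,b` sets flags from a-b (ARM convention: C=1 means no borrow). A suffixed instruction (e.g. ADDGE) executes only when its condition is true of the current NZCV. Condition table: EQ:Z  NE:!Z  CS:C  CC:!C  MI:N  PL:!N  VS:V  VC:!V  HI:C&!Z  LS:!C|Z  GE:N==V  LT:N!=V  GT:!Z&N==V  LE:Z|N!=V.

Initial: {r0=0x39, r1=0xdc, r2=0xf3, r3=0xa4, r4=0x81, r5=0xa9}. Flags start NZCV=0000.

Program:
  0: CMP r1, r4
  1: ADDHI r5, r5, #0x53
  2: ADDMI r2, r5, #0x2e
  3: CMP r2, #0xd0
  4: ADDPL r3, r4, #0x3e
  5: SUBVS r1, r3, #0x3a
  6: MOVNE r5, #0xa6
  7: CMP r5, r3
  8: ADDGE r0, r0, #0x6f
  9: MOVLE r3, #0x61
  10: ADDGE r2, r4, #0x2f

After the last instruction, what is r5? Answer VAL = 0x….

[0] flags=0010 → (cmp)
[1] flags=0010 HI?T → r5=0xfc
[2] flags=0010 MI?F → skip
[3] flags=0010 → (cmp)
[4] flags=0010 PL?T → r3=0xbf
[5] flags=0010 VS?F → skip
[6] flags=0010 NE?T → r5=0xa6
[7] flags=1000 → (cmp)
[8] flags=1000 GE?F → skip
[9] flags=1000 LE?T → r3=0x61
[10] flags=1000 GE?F → skip

VAL = 0xa6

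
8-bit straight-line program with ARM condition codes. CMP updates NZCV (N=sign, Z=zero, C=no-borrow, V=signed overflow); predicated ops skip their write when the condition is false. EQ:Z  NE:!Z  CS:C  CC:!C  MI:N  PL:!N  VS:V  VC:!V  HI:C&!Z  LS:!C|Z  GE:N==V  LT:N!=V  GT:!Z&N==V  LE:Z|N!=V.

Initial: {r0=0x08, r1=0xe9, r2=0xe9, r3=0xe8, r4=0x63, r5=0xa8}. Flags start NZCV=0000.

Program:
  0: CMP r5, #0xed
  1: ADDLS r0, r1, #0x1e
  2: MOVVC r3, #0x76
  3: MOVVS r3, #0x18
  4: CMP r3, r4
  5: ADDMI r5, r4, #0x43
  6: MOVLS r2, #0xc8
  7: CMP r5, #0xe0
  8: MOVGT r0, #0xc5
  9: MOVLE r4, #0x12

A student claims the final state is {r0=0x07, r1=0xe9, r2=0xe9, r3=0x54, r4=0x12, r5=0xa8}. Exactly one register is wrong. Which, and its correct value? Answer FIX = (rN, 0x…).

FIX = (r3, 0x76)

[0] flags=1000 → (cmp)
[1] flags=1000 LS?T → r0=0x07
[2] flags=1000 VC?T → r3=0x76
[3] flags=1000 VS?F → skip
[4] flags=0010 → (cmp)
[5] flags=0010 MI?F → skip
[6] flags=0010 LS?F → skip
[7] flags=1000 → (cmp)
[8] flags=1000 GT?F → skip
[9] flags=1000 LE?T → r4=0x12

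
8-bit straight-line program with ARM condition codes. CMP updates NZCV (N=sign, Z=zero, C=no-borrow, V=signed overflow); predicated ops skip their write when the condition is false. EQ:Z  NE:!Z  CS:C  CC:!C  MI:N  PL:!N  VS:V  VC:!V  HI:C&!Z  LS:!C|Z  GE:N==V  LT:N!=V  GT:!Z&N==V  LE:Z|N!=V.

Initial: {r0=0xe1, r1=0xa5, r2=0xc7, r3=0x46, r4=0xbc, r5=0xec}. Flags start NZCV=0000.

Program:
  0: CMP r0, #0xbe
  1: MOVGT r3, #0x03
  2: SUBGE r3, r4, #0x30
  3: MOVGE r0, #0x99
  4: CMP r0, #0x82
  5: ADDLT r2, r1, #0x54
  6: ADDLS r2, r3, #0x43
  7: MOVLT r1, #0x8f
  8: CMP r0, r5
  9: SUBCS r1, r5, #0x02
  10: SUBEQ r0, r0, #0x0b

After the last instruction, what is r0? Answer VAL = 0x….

VAL = 0x99

0: ✓ CMP  NZCV=0010
1: ✓ MOVGT  r3←0x03
2: ✓ SUBGE  r3←0x8c
3: ✓ MOVGE  r0←0x99
4: ✓ CMP  NZCV=0010
5: · ADDLT
6: · ADDLS
7: · MOVLT
8: ✓ CMP  NZCV=1000
9: · SUBCS
10: · SUBEQ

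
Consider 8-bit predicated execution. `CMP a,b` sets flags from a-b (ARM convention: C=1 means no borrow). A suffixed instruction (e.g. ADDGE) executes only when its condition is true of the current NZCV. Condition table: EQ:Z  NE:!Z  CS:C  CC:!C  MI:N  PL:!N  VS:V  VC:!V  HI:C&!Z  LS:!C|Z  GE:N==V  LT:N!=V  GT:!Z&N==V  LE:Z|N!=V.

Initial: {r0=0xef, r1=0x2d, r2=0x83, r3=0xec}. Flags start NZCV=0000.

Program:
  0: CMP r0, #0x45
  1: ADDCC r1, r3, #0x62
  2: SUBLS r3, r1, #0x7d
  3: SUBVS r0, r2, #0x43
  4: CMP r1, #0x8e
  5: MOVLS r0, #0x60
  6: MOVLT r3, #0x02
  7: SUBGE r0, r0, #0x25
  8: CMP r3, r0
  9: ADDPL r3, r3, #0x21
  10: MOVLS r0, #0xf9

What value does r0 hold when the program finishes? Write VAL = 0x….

0: ✓ CMP  NZCV=1010
1: · ADDCC
2: · SUBLS
3: · SUBVS
4: ✓ CMP  NZCV=1001
5: ✓ MOVLS  r0←0x60
6: · MOVLT
7: ✓ SUBGE  r0←0x3b
8: ✓ CMP  NZCV=1010
9: · ADDPL
10: · MOVLS

VAL = 0x3b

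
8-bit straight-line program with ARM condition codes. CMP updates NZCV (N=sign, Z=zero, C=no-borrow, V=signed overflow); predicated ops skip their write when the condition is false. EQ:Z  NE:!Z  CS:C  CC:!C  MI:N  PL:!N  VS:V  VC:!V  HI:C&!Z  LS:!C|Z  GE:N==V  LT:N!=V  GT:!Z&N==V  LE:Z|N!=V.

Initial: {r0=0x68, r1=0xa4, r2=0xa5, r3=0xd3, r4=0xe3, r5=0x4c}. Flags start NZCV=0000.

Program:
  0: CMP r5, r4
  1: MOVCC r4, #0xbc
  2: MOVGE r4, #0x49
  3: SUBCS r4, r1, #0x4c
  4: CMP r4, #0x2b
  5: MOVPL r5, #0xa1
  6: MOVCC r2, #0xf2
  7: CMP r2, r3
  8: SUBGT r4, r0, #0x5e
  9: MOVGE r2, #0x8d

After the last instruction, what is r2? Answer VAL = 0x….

VAL = 0xa5

0: ✓ CMP  NZCV=0000
1: ✓ MOVCC  r4←0xbc
2: ✓ MOVGE  r4←0x49
3: · SUBCS
4: ✓ CMP  NZCV=0010
5: ✓ MOVPL  r5←0xa1
6: · MOVCC
7: ✓ CMP  NZCV=1000
8: · SUBGT
9: · MOVGE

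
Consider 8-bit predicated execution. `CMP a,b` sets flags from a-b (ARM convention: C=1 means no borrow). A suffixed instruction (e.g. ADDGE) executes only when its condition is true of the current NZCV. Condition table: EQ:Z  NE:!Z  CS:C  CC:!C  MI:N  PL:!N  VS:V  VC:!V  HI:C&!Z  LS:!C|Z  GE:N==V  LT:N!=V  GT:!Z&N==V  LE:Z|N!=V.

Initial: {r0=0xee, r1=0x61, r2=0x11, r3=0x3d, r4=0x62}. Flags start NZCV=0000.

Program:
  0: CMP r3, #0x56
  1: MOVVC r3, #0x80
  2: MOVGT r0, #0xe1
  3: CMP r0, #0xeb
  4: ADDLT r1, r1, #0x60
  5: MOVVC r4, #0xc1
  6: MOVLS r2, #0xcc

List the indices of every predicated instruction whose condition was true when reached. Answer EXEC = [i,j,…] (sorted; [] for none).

EXEC = [1,5]

[0] flags=1000 → (cmp)
[1] flags=1000 VC?T → r3=0x80
[2] flags=1000 GT?F → skip
[3] flags=0010 → (cmp)
[4] flags=0010 LT?F → skip
[5] flags=0010 VC?T → r4=0xc1
[6] flags=0010 LS?F → skip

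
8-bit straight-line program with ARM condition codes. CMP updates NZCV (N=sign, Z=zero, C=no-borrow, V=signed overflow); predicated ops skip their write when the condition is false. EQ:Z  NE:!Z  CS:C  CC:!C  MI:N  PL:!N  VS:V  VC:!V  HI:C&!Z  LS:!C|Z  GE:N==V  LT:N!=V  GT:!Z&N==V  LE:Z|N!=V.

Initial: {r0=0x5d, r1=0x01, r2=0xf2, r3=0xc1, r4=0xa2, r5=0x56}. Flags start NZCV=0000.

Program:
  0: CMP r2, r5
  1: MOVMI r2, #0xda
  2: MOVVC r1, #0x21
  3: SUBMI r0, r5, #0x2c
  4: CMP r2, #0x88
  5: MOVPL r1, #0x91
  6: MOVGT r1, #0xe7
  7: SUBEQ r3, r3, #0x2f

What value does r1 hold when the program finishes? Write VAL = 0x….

0: ✓ CMP  NZCV=1010
1: ✓ MOVMI  r2←0xda
2: ✓ MOVVC  r1←0x21
3: ✓ SUBMI  r0←0x2a
4: ✓ CMP  NZCV=0010
5: ✓ MOVPL  r1←0x91
6: ✓ MOVGT  r1←0xe7
7: · SUBEQ

VAL = 0xe7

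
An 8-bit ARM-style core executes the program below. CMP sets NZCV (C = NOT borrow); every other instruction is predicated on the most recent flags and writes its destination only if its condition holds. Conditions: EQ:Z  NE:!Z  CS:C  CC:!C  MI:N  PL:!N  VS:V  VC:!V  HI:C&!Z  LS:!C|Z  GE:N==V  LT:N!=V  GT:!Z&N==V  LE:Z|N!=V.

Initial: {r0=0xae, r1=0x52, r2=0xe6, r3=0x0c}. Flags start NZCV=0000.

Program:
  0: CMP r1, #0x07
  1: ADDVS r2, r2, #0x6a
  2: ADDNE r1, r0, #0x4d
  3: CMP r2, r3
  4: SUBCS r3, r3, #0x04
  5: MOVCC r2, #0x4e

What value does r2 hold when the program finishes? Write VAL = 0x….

VAL = 0xe6

0: ✓ CMP  NZCV=0010
1: · ADDVS
2: ✓ ADDNE  r1←0xfb
3: ✓ CMP  NZCV=1010
4: ✓ SUBCS  r3←0x08
5: · MOVCC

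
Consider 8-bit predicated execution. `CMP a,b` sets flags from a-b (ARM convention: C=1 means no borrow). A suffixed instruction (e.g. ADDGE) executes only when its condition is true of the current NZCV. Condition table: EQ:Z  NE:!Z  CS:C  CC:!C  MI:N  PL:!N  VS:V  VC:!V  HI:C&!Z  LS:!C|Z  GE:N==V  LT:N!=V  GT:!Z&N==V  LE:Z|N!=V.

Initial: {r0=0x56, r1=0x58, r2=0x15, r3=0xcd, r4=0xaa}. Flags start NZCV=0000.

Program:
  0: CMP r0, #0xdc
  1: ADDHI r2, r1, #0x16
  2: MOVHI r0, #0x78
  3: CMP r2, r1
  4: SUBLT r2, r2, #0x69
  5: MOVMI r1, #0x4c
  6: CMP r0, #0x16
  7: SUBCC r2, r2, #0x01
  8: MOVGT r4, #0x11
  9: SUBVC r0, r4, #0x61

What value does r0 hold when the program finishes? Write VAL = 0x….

VAL = 0xb0

[0] flags=0000 → (cmp)
[1] flags=0000 HI?F → skip
[2] flags=0000 HI?F → skip
[3] flags=1000 → (cmp)
[4] flags=1000 LT?T → r2=0xac
[5] flags=1000 MI?T → r1=0x4c
[6] flags=0010 → (cmp)
[7] flags=0010 CC?F → skip
[8] flags=0010 GT?T → r4=0x11
[9] flags=0010 VC?T → r0=0xb0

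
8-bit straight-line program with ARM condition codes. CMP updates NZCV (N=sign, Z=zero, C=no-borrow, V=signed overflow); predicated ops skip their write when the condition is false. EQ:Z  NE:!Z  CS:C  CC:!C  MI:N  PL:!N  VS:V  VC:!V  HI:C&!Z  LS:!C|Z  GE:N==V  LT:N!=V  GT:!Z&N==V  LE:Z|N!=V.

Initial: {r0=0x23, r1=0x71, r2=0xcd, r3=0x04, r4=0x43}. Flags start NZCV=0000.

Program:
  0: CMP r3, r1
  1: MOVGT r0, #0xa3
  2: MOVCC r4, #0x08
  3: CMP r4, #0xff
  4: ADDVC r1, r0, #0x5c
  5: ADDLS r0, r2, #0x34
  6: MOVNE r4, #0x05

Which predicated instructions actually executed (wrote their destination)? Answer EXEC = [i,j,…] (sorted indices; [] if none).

[0] flags=1000 → (cmp)
[1] flags=1000 GT?F → skip
[2] flags=1000 CC?T → r4=0x08
[3] flags=0000 → (cmp)
[4] flags=0000 VC?T → r1=0x7f
[5] flags=0000 LS?T → r0=0x01
[6] flags=0000 NE?T → r4=0x05

EXEC = [2,4,5,6]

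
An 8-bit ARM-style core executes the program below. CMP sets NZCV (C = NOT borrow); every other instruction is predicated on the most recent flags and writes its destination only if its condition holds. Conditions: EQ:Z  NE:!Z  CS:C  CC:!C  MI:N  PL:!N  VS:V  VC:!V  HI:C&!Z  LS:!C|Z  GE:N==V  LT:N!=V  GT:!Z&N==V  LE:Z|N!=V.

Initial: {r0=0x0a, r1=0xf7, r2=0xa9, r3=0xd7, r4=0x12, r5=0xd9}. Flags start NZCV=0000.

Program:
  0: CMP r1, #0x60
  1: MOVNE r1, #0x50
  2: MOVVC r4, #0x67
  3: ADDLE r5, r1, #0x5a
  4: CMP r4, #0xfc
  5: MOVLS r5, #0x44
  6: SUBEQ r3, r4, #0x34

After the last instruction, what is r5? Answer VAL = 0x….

0: ✓ CMP  NZCV=1010
1: ✓ MOVNE  r1←0x50
2: ✓ MOVVC  r4←0x67
3: ✓ ADDLE  r5←0xaa
4: ✓ CMP  NZCV=0000
5: ✓ MOVLS  r5←0x44
6: · SUBEQ

VAL = 0x44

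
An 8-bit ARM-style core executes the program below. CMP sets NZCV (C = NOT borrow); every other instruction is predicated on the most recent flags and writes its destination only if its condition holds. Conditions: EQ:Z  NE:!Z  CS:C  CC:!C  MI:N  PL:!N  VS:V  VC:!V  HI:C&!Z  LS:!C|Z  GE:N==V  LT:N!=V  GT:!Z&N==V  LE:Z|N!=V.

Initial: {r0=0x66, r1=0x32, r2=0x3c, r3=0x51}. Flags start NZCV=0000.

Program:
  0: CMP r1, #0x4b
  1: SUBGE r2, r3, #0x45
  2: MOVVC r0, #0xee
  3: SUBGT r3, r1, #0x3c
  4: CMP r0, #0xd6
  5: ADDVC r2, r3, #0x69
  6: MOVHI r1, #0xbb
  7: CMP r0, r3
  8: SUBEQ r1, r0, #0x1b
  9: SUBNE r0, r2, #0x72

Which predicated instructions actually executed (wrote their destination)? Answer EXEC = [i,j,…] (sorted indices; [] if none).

EXEC = [2,5,6,9]

[0] flags=1000 → (cmp)
[1] flags=1000 GE?F → skip
[2] flags=1000 VC?T → r0=0xee
[3] flags=1000 GT?F → skip
[4] flags=0010 → (cmp)
[5] flags=0010 VC?T → r2=0xba
[6] flags=0010 HI?T → r1=0xbb
[7] flags=1010 → (cmp)
[8] flags=1010 EQ?F → skip
[9] flags=1010 NE?T → r0=0x48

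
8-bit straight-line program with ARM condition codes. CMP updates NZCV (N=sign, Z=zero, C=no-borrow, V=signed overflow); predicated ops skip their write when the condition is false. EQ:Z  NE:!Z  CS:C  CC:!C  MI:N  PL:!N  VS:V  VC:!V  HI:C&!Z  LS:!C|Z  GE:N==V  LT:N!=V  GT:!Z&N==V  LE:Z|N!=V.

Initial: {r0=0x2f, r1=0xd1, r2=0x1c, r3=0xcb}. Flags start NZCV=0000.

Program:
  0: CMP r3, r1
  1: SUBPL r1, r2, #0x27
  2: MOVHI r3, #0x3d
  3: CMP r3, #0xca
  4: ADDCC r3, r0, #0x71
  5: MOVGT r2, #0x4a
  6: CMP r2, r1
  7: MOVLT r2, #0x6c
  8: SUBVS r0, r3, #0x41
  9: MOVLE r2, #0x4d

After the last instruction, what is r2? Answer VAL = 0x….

[0] flags=1000 → (cmp)
[1] flags=1000 PL?F → skip
[2] flags=1000 HI?F → skip
[3] flags=0010 → (cmp)
[4] flags=0010 CC?F → skip
[5] flags=0010 GT?T → r2=0x4a
[6] flags=0000 → (cmp)
[7] flags=0000 LT?F → skip
[8] flags=0000 VS?F → skip
[9] flags=0000 LE?F → skip

VAL = 0x4a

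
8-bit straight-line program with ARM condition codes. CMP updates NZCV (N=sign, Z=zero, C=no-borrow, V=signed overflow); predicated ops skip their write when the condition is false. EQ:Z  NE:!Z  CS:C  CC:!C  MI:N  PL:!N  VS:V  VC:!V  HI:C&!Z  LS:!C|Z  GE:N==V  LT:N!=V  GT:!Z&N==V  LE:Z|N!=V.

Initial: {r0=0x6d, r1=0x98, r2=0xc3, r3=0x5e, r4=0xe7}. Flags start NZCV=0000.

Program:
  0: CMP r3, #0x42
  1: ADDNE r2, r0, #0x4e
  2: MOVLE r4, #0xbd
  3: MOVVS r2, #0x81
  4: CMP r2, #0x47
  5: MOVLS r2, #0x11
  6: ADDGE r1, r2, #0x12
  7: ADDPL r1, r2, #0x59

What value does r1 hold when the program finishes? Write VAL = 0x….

VAL = 0x14

[0] flags=0010 → (cmp)
[1] flags=0010 NE?T → r2=0xbb
[2] flags=0010 LE?F → skip
[3] flags=0010 VS?F → skip
[4] flags=0011 → (cmp)
[5] flags=0011 LS?F → skip
[6] flags=0011 GE?F → skip
[7] flags=0011 PL?T → r1=0x14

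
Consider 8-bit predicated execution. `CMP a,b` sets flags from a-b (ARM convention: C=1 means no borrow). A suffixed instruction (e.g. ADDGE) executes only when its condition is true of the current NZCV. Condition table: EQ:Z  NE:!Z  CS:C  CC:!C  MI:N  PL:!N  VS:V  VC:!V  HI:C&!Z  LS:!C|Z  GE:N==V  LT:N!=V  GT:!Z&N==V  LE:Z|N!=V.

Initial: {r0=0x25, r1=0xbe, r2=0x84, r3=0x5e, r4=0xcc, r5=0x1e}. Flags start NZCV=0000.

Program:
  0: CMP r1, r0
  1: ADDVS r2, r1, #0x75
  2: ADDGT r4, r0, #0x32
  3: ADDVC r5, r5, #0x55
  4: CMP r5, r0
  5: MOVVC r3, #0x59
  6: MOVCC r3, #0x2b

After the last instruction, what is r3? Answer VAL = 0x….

VAL = 0x59

[0] flags=1010 → (cmp)
[1] flags=1010 VS?F → skip
[2] flags=1010 GT?F → skip
[3] flags=1010 VC?T → r5=0x73
[4] flags=0010 → (cmp)
[5] flags=0010 VC?T → r3=0x59
[6] flags=0010 CC?F → skip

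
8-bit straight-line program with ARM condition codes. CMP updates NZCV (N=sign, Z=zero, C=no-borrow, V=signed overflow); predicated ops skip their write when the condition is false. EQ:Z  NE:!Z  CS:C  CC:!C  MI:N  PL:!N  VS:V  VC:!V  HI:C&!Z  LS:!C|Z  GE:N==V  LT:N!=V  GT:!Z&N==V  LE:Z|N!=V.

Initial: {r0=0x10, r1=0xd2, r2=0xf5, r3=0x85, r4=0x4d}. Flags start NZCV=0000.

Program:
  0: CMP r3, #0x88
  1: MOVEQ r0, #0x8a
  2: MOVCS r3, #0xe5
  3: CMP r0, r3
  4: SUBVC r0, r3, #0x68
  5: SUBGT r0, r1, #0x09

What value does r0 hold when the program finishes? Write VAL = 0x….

VAL = 0xc9

0: ✓ CMP  NZCV=1000
1: · MOVEQ
2: · MOVCS
3: ✓ CMP  NZCV=1001
4: · SUBVC
5: ✓ SUBGT  r0←0xc9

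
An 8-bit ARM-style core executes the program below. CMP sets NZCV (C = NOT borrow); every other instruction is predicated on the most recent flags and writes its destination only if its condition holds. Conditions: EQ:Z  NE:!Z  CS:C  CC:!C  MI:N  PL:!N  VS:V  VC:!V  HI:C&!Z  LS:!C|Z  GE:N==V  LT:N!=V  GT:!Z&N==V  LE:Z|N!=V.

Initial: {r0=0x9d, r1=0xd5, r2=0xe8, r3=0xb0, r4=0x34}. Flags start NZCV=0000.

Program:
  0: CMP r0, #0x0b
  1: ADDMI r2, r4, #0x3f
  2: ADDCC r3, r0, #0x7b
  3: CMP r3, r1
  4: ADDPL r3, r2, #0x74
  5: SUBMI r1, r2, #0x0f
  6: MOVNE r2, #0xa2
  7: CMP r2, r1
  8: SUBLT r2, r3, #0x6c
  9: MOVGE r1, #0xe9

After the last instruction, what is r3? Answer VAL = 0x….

VAL = 0xb0

0: ✓ CMP  NZCV=1010
1: ✓ ADDMI  r2←0x73
2: · ADDCC
3: ✓ CMP  NZCV=1000
4: · ADDPL
5: ✓ SUBMI  r1←0x64
6: ✓ MOVNE  r2←0xa2
7: ✓ CMP  NZCV=0011
8: ✓ SUBLT  r2←0x44
9: · MOVGE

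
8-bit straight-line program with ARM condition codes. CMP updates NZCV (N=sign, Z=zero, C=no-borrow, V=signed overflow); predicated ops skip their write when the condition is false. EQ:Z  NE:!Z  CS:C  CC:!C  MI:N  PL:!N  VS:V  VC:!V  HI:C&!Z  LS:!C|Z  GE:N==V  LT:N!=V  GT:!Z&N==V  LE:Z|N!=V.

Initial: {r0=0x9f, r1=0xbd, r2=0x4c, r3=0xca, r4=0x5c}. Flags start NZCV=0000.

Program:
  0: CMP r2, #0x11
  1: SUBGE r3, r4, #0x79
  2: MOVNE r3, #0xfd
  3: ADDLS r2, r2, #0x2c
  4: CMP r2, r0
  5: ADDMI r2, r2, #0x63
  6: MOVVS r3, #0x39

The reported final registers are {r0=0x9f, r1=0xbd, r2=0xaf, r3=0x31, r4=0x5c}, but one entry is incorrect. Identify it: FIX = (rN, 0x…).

[0] flags=0010 → (cmp)
[1] flags=0010 GE?T → r3=0xe3
[2] flags=0010 NE?T → r3=0xfd
[3] flags=0010 LS?F → skip
[4] flags=1001 → (cmp)
[5] flags=1001 MI?T → r2=0xaf
[6] flags=1001 VS?T → r3=0x39

FIX = (r3, 0x39)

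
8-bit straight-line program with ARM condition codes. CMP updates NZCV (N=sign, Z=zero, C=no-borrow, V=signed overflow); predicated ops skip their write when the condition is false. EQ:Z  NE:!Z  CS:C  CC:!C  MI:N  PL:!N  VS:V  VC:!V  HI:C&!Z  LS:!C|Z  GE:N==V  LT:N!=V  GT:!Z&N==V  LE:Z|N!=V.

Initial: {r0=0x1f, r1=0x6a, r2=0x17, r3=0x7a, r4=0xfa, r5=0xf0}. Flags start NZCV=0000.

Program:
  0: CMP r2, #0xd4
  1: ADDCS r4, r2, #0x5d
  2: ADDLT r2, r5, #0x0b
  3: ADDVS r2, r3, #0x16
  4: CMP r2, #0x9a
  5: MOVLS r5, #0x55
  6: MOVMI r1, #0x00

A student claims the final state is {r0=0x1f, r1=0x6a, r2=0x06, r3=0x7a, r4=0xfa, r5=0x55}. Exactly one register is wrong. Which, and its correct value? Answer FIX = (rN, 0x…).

FIX = (r2, 0x17)

[0] flags=0000 → (cmp)
[1] flags=0000 CS?F → skip
[2] flags=0000 LT?F → skip
[3] flags=0000 VS?F → skip
[4] flags=0000 → (cmp)
[5] flags=0000 LS?T → r5=0x55
[6] flags=0000 MI?F → skip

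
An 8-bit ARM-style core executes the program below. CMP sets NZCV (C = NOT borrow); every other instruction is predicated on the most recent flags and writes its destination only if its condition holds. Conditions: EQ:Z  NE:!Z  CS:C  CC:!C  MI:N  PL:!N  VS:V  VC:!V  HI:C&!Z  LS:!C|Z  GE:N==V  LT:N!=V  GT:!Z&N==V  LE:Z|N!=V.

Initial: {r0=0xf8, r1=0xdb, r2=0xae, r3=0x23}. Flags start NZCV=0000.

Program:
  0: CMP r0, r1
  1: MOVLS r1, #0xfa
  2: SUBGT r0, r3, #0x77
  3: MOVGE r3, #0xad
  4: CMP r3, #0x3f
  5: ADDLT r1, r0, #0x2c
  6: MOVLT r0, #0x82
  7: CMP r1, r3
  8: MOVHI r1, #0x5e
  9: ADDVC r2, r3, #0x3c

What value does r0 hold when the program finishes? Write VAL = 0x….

[0] flags=0010 → (cmp)
[1] flags=0010 LS?F → skip
[2] flags=0010 GT?T → r0=0xac
[3] flags=0010 GE?T → r3=0xad
[4] flags=0011 → (cmp)
[5] flags=0011 LT?T → r1=0xd8
[6] flags=0011 LT?T → r0=0x82
[7] flags=0010 → (cmp)
[8] flags=0010 HI?T → r1=0x5e
[9] flags=0010 VC?T → r2=0xe9

VAL = 0x82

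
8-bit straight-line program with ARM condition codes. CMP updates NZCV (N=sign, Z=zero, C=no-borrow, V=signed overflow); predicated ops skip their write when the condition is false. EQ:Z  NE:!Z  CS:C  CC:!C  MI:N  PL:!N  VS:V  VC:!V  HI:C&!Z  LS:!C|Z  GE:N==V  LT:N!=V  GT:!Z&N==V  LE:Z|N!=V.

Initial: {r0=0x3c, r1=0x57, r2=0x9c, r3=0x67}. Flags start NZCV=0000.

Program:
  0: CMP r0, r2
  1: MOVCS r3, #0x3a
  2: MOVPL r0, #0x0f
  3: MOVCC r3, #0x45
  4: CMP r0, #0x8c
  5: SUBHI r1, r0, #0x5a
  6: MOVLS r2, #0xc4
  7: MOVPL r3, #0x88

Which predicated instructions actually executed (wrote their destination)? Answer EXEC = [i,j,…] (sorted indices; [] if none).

EXEC = [3,6]

[0] flags=1001 → (cmp)
[1] flags=1001 CS?F → skip
[2] flags=1001 PL?F → skip
[3] flags=1001 CC?T → r3=0x45
[4] flags=1001 → (cmp)
[5] flags=1001 HI?F → skip
[6] flags=1001 LS?T → r2=0xc4
[7] flags=1001 PL?F → skip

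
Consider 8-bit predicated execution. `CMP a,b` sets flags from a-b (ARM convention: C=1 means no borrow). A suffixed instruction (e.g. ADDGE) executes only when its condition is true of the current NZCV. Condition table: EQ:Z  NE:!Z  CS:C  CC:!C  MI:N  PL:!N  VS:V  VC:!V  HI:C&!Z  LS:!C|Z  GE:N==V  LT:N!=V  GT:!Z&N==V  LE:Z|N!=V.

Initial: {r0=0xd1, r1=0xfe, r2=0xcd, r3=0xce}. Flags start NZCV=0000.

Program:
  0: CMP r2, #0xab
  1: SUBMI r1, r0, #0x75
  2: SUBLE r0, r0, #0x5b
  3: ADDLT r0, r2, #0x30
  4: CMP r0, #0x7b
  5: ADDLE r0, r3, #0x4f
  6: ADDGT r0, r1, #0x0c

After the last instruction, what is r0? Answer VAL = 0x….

[0] flags=0010 → (cmp)
[1] flags=0010 MI?F → skip
[2] flags=0010 LE?F → skip
[3] flags=0010 LT?F → skip
[4] flags=0011 → (cmp)
[5] flags=0011 LE?T → r0=0x1d
[6] flags=0011 GT?F → skip

VAL = 0x1d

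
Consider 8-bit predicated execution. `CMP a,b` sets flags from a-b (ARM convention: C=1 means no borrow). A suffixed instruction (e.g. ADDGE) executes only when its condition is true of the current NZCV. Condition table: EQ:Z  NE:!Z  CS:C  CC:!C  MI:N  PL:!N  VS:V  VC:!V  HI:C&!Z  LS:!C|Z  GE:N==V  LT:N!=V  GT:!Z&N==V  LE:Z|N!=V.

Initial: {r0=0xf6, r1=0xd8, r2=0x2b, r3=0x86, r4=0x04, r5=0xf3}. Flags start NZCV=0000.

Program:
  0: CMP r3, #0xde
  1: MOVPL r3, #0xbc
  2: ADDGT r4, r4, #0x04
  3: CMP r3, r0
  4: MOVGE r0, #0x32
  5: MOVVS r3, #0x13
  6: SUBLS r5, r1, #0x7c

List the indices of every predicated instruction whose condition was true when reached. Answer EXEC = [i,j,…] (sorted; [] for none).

EXEC = [6]

[0] flags=1000 → (cmp)
[1] flags=1000 PL?F → skip
[2] flags=1000 GT?F → skip
[3] flags=1000 → (cmp)
[4] flags=1000 GE?F → skip
[5] flags=1000 VS?F → skip
[6] flags=1000 LS?T → r5=0x5c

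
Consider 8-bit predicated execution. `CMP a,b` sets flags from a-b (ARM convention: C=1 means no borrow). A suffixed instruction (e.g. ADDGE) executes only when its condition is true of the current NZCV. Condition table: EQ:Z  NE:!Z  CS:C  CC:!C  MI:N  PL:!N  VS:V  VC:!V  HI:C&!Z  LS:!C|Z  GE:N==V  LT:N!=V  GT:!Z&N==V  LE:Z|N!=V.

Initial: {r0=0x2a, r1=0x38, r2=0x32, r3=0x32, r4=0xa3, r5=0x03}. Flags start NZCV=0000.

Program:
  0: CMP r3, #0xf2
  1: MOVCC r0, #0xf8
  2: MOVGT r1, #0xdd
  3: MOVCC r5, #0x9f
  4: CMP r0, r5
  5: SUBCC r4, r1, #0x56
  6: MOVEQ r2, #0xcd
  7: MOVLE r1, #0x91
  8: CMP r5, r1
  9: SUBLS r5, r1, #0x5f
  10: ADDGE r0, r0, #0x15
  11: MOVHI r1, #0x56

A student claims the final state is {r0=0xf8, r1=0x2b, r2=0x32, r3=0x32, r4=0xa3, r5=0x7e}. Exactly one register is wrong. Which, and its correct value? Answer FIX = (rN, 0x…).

FIX = (r1, 0xdd)

[0] flags=0000 → (cmp)
[1] flags=0000 CC?T → r0=0xf8
[2] flags=0000 GT?T → r1=0xdd
[3] flags=0000 CC?T → r5=0x9f
[4] flags=0010 → (cmp)
[5] flags=0010 CC?F → skip
[6] flags=0010 EQ?F → skip
[7] flags=0010 LE?F → skip
[8] flags=1000 → (cmp)
[9] flags=1000 LS?T → r5=0x7e
[10] flags=1000 GE?F → skip
[11] flags=1000 HI?F → skip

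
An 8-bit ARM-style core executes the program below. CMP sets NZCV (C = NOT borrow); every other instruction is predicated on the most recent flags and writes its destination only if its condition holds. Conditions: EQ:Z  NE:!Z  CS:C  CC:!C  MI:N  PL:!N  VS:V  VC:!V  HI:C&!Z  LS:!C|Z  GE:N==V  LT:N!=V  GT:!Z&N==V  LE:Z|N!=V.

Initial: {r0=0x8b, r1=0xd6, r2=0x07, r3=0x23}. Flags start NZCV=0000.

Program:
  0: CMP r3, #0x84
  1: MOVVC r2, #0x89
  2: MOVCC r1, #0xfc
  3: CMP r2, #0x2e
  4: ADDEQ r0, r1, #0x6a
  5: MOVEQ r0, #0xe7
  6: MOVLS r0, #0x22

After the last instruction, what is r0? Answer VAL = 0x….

0: ✓ CMP  NZCV=1001
1: · MOVVC
2: ✓ MOVCC  r1←0xfc
3: ✓ CMP  NZCV=1000
4: · ADDEQ
5: · MOVEQ
6: ✓ MOVLS  r0←0x22

VAL = 0x22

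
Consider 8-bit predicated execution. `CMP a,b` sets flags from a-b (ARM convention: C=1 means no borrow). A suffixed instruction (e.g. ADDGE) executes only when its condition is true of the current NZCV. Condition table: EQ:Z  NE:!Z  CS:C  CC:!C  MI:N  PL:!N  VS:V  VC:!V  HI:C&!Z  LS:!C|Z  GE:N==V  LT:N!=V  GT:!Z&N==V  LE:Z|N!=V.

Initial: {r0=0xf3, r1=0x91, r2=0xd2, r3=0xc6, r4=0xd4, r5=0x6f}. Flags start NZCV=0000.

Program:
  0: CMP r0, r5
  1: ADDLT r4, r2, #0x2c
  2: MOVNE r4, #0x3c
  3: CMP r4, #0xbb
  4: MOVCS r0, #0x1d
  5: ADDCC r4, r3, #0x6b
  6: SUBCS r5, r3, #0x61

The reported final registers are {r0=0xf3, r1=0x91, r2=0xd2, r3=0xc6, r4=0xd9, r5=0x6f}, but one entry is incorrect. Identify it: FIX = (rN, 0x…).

FIX = (r4, 0x31)

0: ✓ CMP  NZCV=1010
1: ✓ ADDLT  r4←0xfe
2: ✓ MOVNE  r4←0x3c
3: ✓ CMP  NZCV=1001
4: · MOVCS
5: ✓ ADDCC  r4←0x31
6: · SUBCS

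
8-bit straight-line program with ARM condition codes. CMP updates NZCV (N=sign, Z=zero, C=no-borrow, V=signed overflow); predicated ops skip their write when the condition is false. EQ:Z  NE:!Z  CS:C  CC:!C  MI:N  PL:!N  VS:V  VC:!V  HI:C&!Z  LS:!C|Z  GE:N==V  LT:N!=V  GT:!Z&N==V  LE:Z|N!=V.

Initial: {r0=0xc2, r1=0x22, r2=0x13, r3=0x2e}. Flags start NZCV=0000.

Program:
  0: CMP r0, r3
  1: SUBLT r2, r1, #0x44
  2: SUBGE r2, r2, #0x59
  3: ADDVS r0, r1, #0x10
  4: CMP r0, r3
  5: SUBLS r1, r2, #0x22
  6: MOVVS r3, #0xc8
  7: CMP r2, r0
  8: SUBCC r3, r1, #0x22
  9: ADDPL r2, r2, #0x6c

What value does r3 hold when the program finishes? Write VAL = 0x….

0: ✓ CMP  NZCV=1010
1: ✓ SUBLT  r2←0xde
2: · SUBGE
3: · ADDVS
4: ✓ CMP  NZCV=1010
5: · SUBLS
6: · MOVVS
7: ✓ CMP  NZCV=0010
8: · SUBCC
9: ✓ ADDPL  r2←0x4a

VAL = 0x2e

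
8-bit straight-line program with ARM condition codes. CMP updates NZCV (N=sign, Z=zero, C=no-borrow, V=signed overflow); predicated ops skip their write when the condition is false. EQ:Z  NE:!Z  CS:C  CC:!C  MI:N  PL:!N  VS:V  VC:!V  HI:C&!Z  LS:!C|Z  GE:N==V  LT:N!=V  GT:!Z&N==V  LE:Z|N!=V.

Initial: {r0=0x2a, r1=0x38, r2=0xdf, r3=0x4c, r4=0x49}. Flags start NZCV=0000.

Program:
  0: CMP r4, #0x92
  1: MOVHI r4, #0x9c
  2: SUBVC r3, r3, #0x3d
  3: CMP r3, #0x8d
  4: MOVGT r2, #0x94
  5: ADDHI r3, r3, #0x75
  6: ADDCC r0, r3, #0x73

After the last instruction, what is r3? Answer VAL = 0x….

VAL = 0x4c

0: ✓ CMP  NZCV=1001
1: · MOVHI
2: · SUBVC
3: ✓ CMP  NZCV=1001
4: ✓ MOVGT  r2←0x94
5: · ADDHI
6: ✓ ADDCC  r0←0xbf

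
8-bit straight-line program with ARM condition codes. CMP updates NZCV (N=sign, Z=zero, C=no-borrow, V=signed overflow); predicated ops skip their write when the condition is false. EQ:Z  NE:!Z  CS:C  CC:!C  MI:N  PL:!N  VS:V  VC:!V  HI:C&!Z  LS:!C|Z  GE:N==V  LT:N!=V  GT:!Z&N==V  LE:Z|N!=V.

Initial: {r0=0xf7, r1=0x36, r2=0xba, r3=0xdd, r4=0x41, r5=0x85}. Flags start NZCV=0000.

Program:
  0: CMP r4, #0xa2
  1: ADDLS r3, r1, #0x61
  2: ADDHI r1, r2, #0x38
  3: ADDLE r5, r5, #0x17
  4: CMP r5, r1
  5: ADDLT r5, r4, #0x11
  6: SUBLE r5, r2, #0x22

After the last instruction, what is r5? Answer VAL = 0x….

VAL = 0x98

[0] flags=1001 → (cmp)
[1] flags=1001 LS?T → r3=0x97
[2] flags=1001 HI?F → skip
[3] flags=1001 LE?F → skip
[4] flags=0011 → (cmp)
[5] flags=0011 LT?T → r5=0x52
[6] flags=0011 LE?T → r5=0x98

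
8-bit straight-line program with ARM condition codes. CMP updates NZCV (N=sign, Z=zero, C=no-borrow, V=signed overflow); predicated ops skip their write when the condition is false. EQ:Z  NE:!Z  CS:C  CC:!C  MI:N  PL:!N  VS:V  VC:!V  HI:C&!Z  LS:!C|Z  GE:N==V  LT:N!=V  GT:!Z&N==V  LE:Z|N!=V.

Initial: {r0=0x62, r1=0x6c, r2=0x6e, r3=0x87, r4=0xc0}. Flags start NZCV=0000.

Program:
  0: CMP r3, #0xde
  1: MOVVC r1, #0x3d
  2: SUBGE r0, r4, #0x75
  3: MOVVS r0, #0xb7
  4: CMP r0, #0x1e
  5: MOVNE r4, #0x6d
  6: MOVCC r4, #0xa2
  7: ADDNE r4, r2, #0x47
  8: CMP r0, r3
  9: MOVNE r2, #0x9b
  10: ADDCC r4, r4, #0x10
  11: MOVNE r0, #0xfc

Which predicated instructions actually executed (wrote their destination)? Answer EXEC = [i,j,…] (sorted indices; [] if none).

EXEC = [1,5,7,9,10,11]

[0] flags=1000 → (cmp)
[1] flags=1000 VC?T → r1=0x3d
[2] flags=1000 GE?F → skip
[3] flags=1000 VS?F → skip
[4] flags=0010 → (cmp)
[5] flags=0010 NE?T → r4=0x6d
[6] flags=0010 CC?F → skip
[7] flags=0010 NE?T → r4=0xb5
[8] flags=1001 → (cmp)
[9] flags=1001 NE?T → r2=0x9b
[10] flags=1001 CC?T → r4=0xc5
[11] flags=1001 NE?T → r0=0xfc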